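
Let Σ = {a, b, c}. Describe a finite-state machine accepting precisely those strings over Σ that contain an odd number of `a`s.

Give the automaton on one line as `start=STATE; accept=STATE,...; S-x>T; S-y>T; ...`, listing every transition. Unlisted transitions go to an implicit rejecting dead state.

Keep the running count of `a`s modulo 2: each `a` advances along the cycle q0 → q1 → q0 while other symbols loop. Accept at q1.
With 2 states:
        a   b   c  
>  q0   q1  q0  q0 
 * q1   q0  q1  q1 
(> = start, * = accepting)

start=q0; accept=q1; q0-a>q1; q0-b>q0; q0-c>q0; q1-a>q0; q1-b>q1; q1-c>q1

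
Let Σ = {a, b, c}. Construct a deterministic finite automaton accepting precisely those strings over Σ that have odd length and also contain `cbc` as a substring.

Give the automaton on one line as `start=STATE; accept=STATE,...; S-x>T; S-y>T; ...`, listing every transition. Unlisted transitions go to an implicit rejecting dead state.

Handle the two conditions separately and then intersect. One (2 states) tracks the input length modulo 2; the other (4 states) tracks whether and how much of `cbc` has been seen. Each combined state is a pair, one component from each; accept when both components accept.
8 states suffice.
        a   b   c  
>  q0   q1  q1  q2 
   q1   q0  q0  q3 
   q2   q0  q4  q3 
   q3   q1  q5  q2 
   q4   q1  q1  q6 
   q5   q0  q0  q7 
 * q6   q7  q7  q7 
   q7   q6  q6  q6 
(> = start, * = accepting)

start=q0; accept=q6; q0-a>q1; q0-b>q1; q0-c>q2; q1-a>q0; q1-b>q0; q1-c>q3; q2-a>q0; q2-b>q4; q2-c>q3; q3-a>q1; q3-b>q5; q3-c>q2; q4-a>q1; q4-b>q1; q4-c>q6; q5-a>q0; q5-b>q0; q5-c>q7; q6-a>q7; q6-b>q7; q6-c>q7; q7-a>q6; q7-b>q6; q7-c>q6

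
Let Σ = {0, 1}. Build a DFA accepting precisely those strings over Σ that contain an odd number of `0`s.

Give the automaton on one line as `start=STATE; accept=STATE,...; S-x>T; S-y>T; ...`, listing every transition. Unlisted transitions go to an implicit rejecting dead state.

Keep the running count of `0`s modulo 2: each `0` advances along the cycle s0 → s1 → s0 while other symbols loop. Accept at s1.
        0   1  
>  s0   s1  s0 
 * s1   s0  s1 
(> = start, * = accepting)

start=s0; accept=s1; s0-0>s1; s0-1>s0; s1-0>s0; s1-1>s1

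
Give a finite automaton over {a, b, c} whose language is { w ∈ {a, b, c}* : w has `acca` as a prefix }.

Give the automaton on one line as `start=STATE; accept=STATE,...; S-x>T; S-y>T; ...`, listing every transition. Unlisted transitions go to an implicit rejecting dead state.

Walk along `acca` while the input agrees: from q0 take `a` to q1, and so on. Any deviation drops to the rejecting sink q5. Once q4 is reached the prefix is confirmed and every continuation is accepted.
6 states suffice.
        a   b   c  
>  q0   q1  q5  q5 
   q1   q5  q5  q2 
   q2   q5  q5  q3 
   q3   q4  q5  q5 
 * q4   q4  q4  q4 
   q5   q5  q5  q5 
(> = start, * = accepting)

start=q0; accept=q4; q0-a>q1; q0-b>q5; q0-c>q5; q1-a>q5; q1-b>q5; q1-c>q2; q2-a>q5; q2-b>q5; q2-c>q3; q3-a>q4; q3-b>q5; q3-c>q5; q4-a>q4; q4-b>q4; q4-c>q4; q5-a>q5; q5-b>q5; q5-c>q5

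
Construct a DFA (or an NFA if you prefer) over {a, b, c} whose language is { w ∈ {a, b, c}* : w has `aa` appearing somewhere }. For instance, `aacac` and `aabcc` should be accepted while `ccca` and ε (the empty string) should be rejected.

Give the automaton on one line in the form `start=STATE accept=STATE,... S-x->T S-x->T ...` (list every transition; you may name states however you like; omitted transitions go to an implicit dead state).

start=q0 accept=q2 q0-a->q1 q0-b->q0 q0-c->q0 q1-a->q2 q1-b->q0 q1-c->q0 q2-a->q2 q2-b->q2 q2-c->q2

States q0..q1 record the length of the longest prefix of `aa` that matches the current input suffix. Reaching q2 means `aa` has been seen, and we stay there forever. Accept from q2.
3 states suffice.
        a   b   c  
>  q0   q1  q0  q0 
   q1   q2  q0  q0 
 * q2   q2  q2  q2 
(> = start, * = accepting)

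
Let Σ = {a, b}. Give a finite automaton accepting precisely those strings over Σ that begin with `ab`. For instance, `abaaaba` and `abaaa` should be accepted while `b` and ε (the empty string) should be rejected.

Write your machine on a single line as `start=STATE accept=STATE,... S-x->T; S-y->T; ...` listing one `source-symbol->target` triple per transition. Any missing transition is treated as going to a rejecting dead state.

Walk along `ab` while the input agrees: from q0 take `a` to q1, and so on. Any deviation drops to the rejecting sink q3. Once q2 is reached the prefix is confirmed and every continuation is accepted.
        a   b  
>  q0   q1  q3 
   q1   q3  q2 
 * q2   q2  q2 
   q3   q3  q3 
(> = start, * = accepting)

start=q0; accept=q2; q0-a->q1; q0-b->q3; q1-a->q3; q1-b->q2; q2-a->q2; q2-b->q2; q3-a->q3; q3-b->q3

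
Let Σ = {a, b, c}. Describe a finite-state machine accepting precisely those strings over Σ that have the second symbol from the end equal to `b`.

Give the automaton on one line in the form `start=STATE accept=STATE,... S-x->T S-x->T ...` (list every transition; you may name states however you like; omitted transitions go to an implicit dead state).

start=q0 accept=q7,q8,q9 q0-a->q1 q0-b->q2 q0-c->q3 q1-a->q4 q1-b->q5 q1-c->q6 q2-a->q7 q2-b->q8 q2-c->q9 q3-a->q10 q3-b->q11 q3-c->q12 q4-a->q4 q4-b->q5 q4-c->q6 q5-a->q7 q5-b->q8 q5-c->q9 q6-a->q10 q6-b->q11 q6-c->q12 q7-a->q4 q7-b->q5 q7-c->q6 q8-a->q7 q8-b->q8 q8-c->q9 q9-a->q10 q9-b->q11 q9-c->q12 q10-a->q4 q10-b->q5 q10-c->q6 q11-a->q7 q11-b->q8 q11-c->q9 q12-a->q10 q12-b->q11 q12-c->q12

A DFA must remember the last 2 symbols (since which symbol is second-to-last isn't known until the input ends). Use one state per possible window of the last ≤2 symbols; accept from those whose window starts with `b`.
          a    b    c  
>  q0     q1   q2   q3 
   q1     q4   q5   q6 
   q2     q7   q8   q9 
   q3    q10  q11  q12 
   q4     q4   q5   q6 
   q5     q7   q8   q9 
   q6    q10  q11  q12 
 * q7     q4   q5   q6 
 * q8     q7   q8   q9 
 * q9    q10  q11  q12 
   q10    q4   q5   q6 
   q11    q7   q8   q9 
   q12   q10  q11  q12 
(> = start, * = accepting)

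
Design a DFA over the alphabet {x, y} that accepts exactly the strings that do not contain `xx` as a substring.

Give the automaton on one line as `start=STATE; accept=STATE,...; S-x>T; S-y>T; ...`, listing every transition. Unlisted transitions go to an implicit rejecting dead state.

This is the complement of 'contains `xx`'. Use the same substring-matching states — A through C holding how much of `xx` has just been matched — but flip the accepting set: everything except the trap C accepts.
3 states suffice.
       x  y 
>* A   B  A 
 * B   C  A 
   C   C  C 
(> = start, * = accepting)

start=A; accept=A,B; A-x>B; A-y>A; B-x>C; B-y>A; C-x>C; C-y>C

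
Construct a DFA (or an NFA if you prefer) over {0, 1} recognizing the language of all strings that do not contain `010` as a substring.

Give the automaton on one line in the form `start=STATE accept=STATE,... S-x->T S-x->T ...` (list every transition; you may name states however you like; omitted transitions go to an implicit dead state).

start=S0 accept=S0,S1,S2 S0-0->S1 S0-1->S0 S1-0->S1 S1-1->S2 S2-0->S3 S2-1->S0 S3-0->S3 S3-1->S3

Track partial matches of the forbidden pattern `010`. State S3 is a dead state reached once `010` has occurred; every other state accepts. S0 means no part of `010` is currently matched.
With 4 states:
        0   1  
>* S0   S1  S0 
 * S1   S1  S2 
 * S2   S3  S0 
   S3   S3  S3 
(> = start, * = accepting)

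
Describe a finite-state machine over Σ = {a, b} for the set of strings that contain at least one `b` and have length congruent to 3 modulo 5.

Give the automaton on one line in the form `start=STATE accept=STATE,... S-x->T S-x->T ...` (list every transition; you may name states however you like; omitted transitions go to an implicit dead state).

Run two small machines in parallel and take their product. One (3 states) tracks the count of `b`s, saturating at 2; the other (5 states) tracks the input length modulo 5. Each combined state is a pair, one component from each; accept when both components accept.
          a    b  
>  S0     S1   S2 
   S1     S3   S4 
   S2     S4   S5 
   S3     S6   S7 
   S4     S7   S8 
   S5     S8   S8 
   S6     S9  S10 
 * S7    S10  S11 
 * S8    S11  S11 
   S9     S0  S12 
   S10   S12  S13 
   S11   S13  S13 
   S12    S2  S14 
   S13   S14  S14 
   S14    S5   S5 
(> = start, * = accepting)

start=S0 accept=S7,S8 S0-a->S1 S0-b->S2 S1-a->S3 S1-b->S4 S2-a->S4 S2-b->S5 S3-a->S6 S3-b->S7 S4-a->S7 S4-b->S8 S5-a->S8 S5-b->S8 S6-a->S9 S6-b->S10 S7-a->S10 S7-b->S11 S8-a->S11 S8-b->S11 S9-a->S0 S9-b->S12 S10-a->S12 S10-b->S13 S11-a->S13 S11-b->S13 S12-a->S2 S12-b->S14 S13-a->S14 S13-b->S14 S14-a->S5 S14-b->S5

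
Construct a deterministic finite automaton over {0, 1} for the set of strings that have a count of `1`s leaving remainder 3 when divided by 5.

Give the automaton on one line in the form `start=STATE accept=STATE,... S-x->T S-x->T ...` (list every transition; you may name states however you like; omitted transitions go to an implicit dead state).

start=q0 accept=q3 q0-0->q0 q0-1->q1 q1-0->q1 q1-1->q2 q2-0->q2 q2-1->q3 q3-0->q3 q3-1->q4 q4-0->q4 q4-1->q0

The only thing that matters is how many `1`s have appeared, reduced mod 5. Use one state per residue: q0 for 0, …, q4 for 4. Reading `1` moves to the next residue; anything else stays put. q3 is accepting.
5 states suffice.
        0   1  
>  q0   q0  q1 
   q1   q1  q2 
   q2   q2  q3 
 * q3   q3  q4 
   q4   q4  q0 
(> = start, * = accepting)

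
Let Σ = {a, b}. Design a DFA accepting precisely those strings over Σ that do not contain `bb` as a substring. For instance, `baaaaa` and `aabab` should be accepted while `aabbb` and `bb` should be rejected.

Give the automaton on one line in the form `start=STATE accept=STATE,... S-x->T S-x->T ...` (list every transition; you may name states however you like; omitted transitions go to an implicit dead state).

This is the complement of 'contains `bb`'. Use the same substring-matching states — q0 through q2 holding how much of `bb` has just been matched — but flip the accepting set: everything except the trap q2 accepts.
With 3 states:
        a   b  
>* q0   q0  q1 
 * q1   q0  q2 
   q2   q2  q2 
(> = start, * = accepting)

start=q0 accept=q0,q1 q0-a->q0 q0-b->q1 q1-a->q0 q1-b->q2 q2-a->q2 q2-b->q2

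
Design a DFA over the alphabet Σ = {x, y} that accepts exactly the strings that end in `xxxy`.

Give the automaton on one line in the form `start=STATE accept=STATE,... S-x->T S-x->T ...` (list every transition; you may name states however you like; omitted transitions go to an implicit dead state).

Remember how much of `xxxy` the current input suffix matches. State s0 means no match yet; s1 means the last symbol is `x`; s2 means the last 2 symbols are `xx`; s3 means the last 3 symbols are `xxx`; s4 means the last 4 symbols are `xxxy`. Only s4 accepts. On a mismatch, fall back to the longest proper suffix that is still a prefix of `xxxy`.
5 states suffice.
        x   y  
>  s0   s1  s0 
   s1   s2  s0 
   s2   s3  s0 
   s3   s3  s4 
 * s4   s1  s0 
(> = start, * = accepting)

start=s0 accept=s4 s0-x->s1 s0-y->s0 s1-x->s2 s1-y->s0 s2-x->s3 s2-y->s0 s3-x->s3 s3-y->s4 s4-x->s1 s4-y->s0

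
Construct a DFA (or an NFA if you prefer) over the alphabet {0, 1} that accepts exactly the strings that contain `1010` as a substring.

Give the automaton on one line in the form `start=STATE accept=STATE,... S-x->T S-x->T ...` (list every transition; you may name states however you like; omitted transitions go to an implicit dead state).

States q0..q3 record the length of the longest prefix of `1010` that matches the current input suffix. Reaching q4 means `1010` has been seen, and we stay there forever. Accept from q4.
A 5-state machine:
        0   1  
>  q0   q0  q1 
   q1   q2  q1 
   q2   q0  q3 
   q3   q4  q1 
 * q4   q4  q4 
(> = start, * = accepting)

start=q0 accept=q4 q0-0->q0 q0-1->q1 q1-0->q2 q1-1->q1 q2-0->q0 q2-1->q3 q3-0->q4 q3-1->q1 q4-0->q4 q4-1->q4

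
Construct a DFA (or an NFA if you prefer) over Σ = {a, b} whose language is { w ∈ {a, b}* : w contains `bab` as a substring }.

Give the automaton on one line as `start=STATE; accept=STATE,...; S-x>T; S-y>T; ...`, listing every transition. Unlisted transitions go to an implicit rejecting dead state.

States q0..q2 record the length of the longest prefix of `bab` that matches the current input suffix. Reaching q3 means `bab` has been seen, and we stay there forever. Accept from q3.
4 states suffice.
        a   b  
>  q0   q0  q1 
   q1   q2  q1 
   q2   q0  q3 
 * q3   q3  q3 
(> = start, * = accepting)

start=q0; accept=q3; q0-a>q0; q0-b>q1; q1-a>q2; q1-b>q1; q2-a>q0; q2-b>q3; q3-a>q3; q3-b>q3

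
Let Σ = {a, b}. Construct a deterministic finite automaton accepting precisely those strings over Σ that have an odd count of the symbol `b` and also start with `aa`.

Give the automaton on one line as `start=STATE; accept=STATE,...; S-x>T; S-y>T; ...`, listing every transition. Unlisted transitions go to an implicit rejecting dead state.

Build one automaton per condition and run them in lockstep. The first has 2 states tracking the count of `b`s modulo 2; the second has 4 states tracking whether the input so far still matches the prefix `aa`. A product state is a pair (one from each), accepting exactly when both do. Minimizing collapses redundant product states.
5 states suffice.
        a   b  
>  S0   S1  S2 
   S1   S3  S2 
   S2   S2  S2 
   S3   S3  S4 
 * S4   S4  S3 
(> = start, * = accepting)

start=S0; accept=S4; S0-a>S1; S0-b>S2; S1-a>S3; S1-b>S2; S2-a>S2; S2-b>S2; S3-a>S3; S3-b>S4; S4-a>S4; S4-b>S3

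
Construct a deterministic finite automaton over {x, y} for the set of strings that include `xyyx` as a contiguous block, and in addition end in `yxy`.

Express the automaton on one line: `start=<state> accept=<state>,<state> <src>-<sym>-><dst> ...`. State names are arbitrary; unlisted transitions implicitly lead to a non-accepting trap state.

start=S0 accept=S6 S0-x->S1 S0-y->S0 S1-x->S1 S1-y->S2 S2-x->S1 S2-y->S3 S3-x->S4 S3-y->S0 S4-x->S5 S4-y->S6 S5-x->S5 S5-y->S7 S6-x->S4 S6-y->S7 S7-x->S4 S7-y->S7

Build one automaton per condition and run them in lockstep. The first has 5 states tracking whether and how much of `xyyx` has been seen; the second has 4 states tracking how much of the suffix `yxy` has currently been matched. A product state is a pair (one from each), accepting exactly when both do. Minimizing collapses redundant product states.
An 8-state machine:
        x   y  
>  S0   S1  S0 
   S1   S1  S2 
   S2   S1  S3 
   S3   S4  S0 
   S4   S5  S6 
   S5   S5  S7 
 * S6   S4  S7 
   S7   S4  S7 
(> = start, * = accepting)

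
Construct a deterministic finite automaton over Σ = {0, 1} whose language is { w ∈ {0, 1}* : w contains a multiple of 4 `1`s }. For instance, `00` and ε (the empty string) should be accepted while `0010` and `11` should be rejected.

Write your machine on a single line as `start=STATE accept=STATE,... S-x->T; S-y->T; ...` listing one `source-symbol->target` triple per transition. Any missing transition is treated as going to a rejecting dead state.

start=q0; accept=q0; q0-0->q0; q0-1->q1; q1-0->q1; q1-1->q2; q2-0->q2; q2-1->q3; q3-0->q3; q3-1->q0

The only thing that matters is how many `1`s have appeared, reduced mod 4. Use one state per residue: q0 for 0, …, q3 for 3. Reading `1` moves to the next residue; anything else stays put. q0 is accepting.
A 4-state machine:
        0   1  
>* q0   q0  q1 
   q1   q1  q2 
   q2   q2  q3 
   q3   q3  q0 
(> = start, * = accepting)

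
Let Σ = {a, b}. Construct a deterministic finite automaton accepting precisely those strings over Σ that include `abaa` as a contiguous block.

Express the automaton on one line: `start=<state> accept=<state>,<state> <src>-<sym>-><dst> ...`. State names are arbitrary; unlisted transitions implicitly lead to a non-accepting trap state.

Track how much of `abaa` has been matched so far: state s0 is no progress, s4 is the absorbing accept state reached once `abaa` has occurred. Intermediate states record partial matches; on a mismatch, fall back to the longest reusable overlap.
5 states suffice.
        a   b  
>  s0   s1  s0 
   s1   s1  s2 
   s2   s3  s0 
   s3   s4  s2 
 * s4   s4  s4 
(> = start, * = accepting)

start=s0 accept=s4 s0-a->s1 s0-b->s0 s1-a->s1 s1-b->s2 s2-a->s3 s2-b->s0 s3-a->s4 s3-b->s2 s4-a->s4 s4-b->s4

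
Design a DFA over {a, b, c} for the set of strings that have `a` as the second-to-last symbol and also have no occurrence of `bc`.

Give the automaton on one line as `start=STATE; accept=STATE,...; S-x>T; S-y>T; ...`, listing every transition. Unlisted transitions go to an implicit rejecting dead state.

start=q0; accept=q3,q4,q5; q0-a>q1; q0-b>q2; q0-c>q0; q1-a>q3; q1-b>q4; q1-c>q5; q2-a>q1; q2-b>q2; q2-c>q6; q3-a>q3; q3-b>q4; q3-c>q5; q4-a>q1; q4-b>q2; q4-c>q6; q5-a>q1; q5-b>q2; q5-c>q0; q6-a>q6; q6-b>q6; q6-c>q6

Handle the two conditions separately and then intersect. The first has 13 states tracking the last 2 symbols read; the second has 3 states tracking partial matches of the forbidden pattern `bc`. A product state is a pair (one from each), accepting exactly when both do. Equivalent product states are then merged.
        a   b   c  
>  q0   q1  q2  q0 
   q1   q3  q4  q5 
   q2   q1  q2  q6 
 * q3   q3  q4  q5 
 * q4   q1  q2  q6 
 * q5   q1  q2  q0 
   q6   q6  q6  q6 
(> = start, * = accepting)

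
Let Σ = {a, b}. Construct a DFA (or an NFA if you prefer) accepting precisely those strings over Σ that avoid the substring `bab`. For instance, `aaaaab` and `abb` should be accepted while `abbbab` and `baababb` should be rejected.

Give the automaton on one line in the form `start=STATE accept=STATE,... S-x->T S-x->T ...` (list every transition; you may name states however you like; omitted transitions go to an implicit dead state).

This is the complement of 'contains `bab`'. Use the same substring-matching states — S0 through S3 holding how much of `bab` has just been matched — but flip the accepting set: everything except the trap S3 accepts.
4 states suffice.
        a   b  
>* S0   S0  S1 
 * S1   S2  S1 
 * S2   S0  S3 
   S3   S3  S3 
(> = start, * = accepting)

start=S0 accept=S0,S1,S2 S0-a->S0 S0-b->S1 S1-a->S2 S1-b->S1 S2-a->S0 S2-b->S3 S3-a->S3 S3-b->S3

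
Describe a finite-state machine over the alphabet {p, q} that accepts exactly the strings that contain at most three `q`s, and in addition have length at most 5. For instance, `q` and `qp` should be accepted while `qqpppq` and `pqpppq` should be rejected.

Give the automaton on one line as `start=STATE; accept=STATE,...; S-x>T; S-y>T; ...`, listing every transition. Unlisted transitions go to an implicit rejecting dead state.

Run two small machines in parallel and take their product. One (5 states) tracks the count of `q`s, saturating at 4; the other (7 states) tracks the input length, saturating at 6. Each combined state is a pair, one component from each; accept when both components accept. After merging equivalent states the machine shrinks.
A 13-state machine:
       p  q 
>* A   B  C 
 * B   D  E 
 * C   E  F 
 * D   G  G 
 * E   G  H 
 * F   H  I 
 * G   J  J 
 * H   J  K 
 * I   K  L 
 * J   M  M 
 * K   M  L 
   L   L  L 
 * M   L  L 
(> = start, * = accepting)

start=A; accept=A,B,C,D,E,F,G,H,I,J,K,M; A-p>B; A-q>C; B-p>D; B-q>E; C-p>E; C-q>F; D-p>G; D-q>G; E-p>G; E-q>H; F-p>H; F-q>I; G-p>J; G-q>J; H-p>J; H-q>K; I-p>K; I-q>L; J-p>M; J-q>M; K-p>M; K-q>L; L-p>L; L-q>L; M-p>L; M-q>L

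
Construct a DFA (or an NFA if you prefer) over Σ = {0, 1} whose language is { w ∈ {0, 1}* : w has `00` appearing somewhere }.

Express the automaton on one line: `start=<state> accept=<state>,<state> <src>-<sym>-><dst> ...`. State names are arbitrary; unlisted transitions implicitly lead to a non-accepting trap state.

Track how much of `00` has been matched so far: state S0 is no progress, S2 is the absorbing accept state reached once `00` has occurred. Intermediate states record partial matches; on a mismatch, fall back to the longest reusable overlap.
        0   1  
>  S0   S1  S0 
   S1   S2  S0 
 * S2   S2  S2 
(> = start, * = accepting)

start=S0 accept=S2 S0-0->S1 S0-1->S0 S1-0->S2 S1-1->S0 S2-0->S2 S2-1->S2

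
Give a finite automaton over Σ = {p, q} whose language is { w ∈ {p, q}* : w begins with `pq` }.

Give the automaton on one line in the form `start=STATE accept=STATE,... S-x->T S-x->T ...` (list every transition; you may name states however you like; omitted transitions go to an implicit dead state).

start=A accept=C A-p->B A-q->D B-p->D B-q->C C-p->C C-q->C D-p->D D-q->D

Check the first 2 symbols one by one: A through B record how many have matched `pq` so far; any wrong symbol goes to the dead state D. After all 2 match we enter the accepting sink C.
With 4 states:
       p  q 
>  A   B  D 
   B   D  C 
 * C   C  C 
   D   D  D 
(> = start, * = accepting)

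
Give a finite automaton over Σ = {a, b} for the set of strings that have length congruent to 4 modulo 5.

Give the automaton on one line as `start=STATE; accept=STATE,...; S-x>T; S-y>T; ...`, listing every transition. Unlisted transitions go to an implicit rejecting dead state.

Only the length mod 5 matters, so use a 5-cycle: from any state, every input symbol moves to the next state, wrapping S4 back to S0. Mark S4 accepting.
5 states suffice.
        a   b  
>  S0   S1  S1 
   S1   S2  S2 
   S2   S3  S3 
   S3   S4  S4 
 * S4   S0  S0 
(> = start, * = accepting)

start=S0; accept=S4; S0-a>S1; S0-b>S1; S1-a>S2; S1-b>S2; S2-a>S3; S2-b>S3; S3-a>S4; S3-b>S4; S4-a>S0; S4-b>S0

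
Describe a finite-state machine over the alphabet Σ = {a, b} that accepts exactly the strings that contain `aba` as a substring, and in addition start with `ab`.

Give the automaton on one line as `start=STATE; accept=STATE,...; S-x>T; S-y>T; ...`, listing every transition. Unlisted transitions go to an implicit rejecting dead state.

Handle the two conditions separately and then intersect. The first has 4 states tracking whether and how much of `aba` has been seen; the second has 4 states tracking whether the input so far still matches the prefix `ab`. A product state is a pair (one from each), accepting exactly when both do. Equivalent product states are then merged.
        a   b  
>  q0   q1  q2 
   q1   q2  q3 
   q2   q2  q2 
   q3   q4  q5 
 * q4   q4  q4 
   q5   q6  q5 
   q6   q6  q3 
(> = start, * = accepting)

start=q0; accept=q4; q0-a>q1; q0-b>q2; q1-a>q2; q1-b>q3; q2-a>q2; q2-b>q2; q3-a>q4; q3-b>q5; q4-a>q4; q4-b>q4; q5-a>q6; q5-b>q5; q6-a>q6; q6-b>q3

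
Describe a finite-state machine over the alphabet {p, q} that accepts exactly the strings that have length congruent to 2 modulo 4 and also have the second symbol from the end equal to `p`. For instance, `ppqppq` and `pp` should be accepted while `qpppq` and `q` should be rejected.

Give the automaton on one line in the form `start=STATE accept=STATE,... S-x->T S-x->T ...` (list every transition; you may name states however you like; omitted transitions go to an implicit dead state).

start=A accept=D,E A-p->B A-q->C B-p->D B-q->E C-p->F C-q->G D-p->H D-q->I E-p->J E-q->K F-p->H F-q->I G-p->J G-q->K H-p->L H-q->M I-p->N I-q->O J-p->L J-q->M K-p->N K-q->O L-p->P L-q->Q M-p->R M-q->S N-p->P N-q->Q O-p->R O-q->S P-p->D P-q->E Q-p->F Q-q->G R-p->D R-q->E S-p->F S-q->G

Build one automaton per condition and run them in lockstep. The first has 4 states tracking the input length modulo 4; the second has 7 states tracking the last 2 symbols read. A product state is a pair (one from each), accepting exactly when both do.
19 states suffice.
       p  q 
>  A   B  C 
   B   D  E 
   C   F  G 
 * D   H  I 
 * E   J  K 
   F   H  I 
   G   J  K 
   H   L  M 
   I   N  O 
   J   L  M 
   K   N  O 
   L   P  Q 
   M   R  S 
   N   P  Q 
   O   R  S 
   P   D  E 
   Q   F  G 
   R   D  E 
   S   F  G 
(> = start, * = accepting)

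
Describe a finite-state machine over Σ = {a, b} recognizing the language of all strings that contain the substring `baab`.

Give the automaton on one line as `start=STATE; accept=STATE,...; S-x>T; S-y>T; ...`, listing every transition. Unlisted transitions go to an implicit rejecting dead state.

States S0..S3 record the length of the longest prefix of `baab` that matches the current input suffix. Reaching S4 means `baab` has been seen, and we stay there forever. Accept from S4.
5 states suffice.
        a   b  
>  S0   S0  S1 
   S1   S2  S1 
   S2   S3  S1 
   S3   S0  S4 
 * S4   S4  S4 
(> = start, * = accepting)

start=S0; accept=S4; S0-a>S0; S0-b>S1; S1-a>S2; S1-b>S1; S2-a>S3; S2-b>S1; S3-a>S0; S3-b>S4; S4-a>S4; S4-b>S4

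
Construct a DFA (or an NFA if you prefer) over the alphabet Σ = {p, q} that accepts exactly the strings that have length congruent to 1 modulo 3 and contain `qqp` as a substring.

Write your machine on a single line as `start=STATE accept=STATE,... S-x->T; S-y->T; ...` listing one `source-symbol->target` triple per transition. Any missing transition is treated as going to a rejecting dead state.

Build one automaton per condition and run them in lockstep. One (3 states) tracks the input length modulo 3; the other (4 states) tracks whether and how much of `qqp` has been seen. Each combined state is a pair, one component from each; accept when both components accept.
12 states suffice.
          p    q  
>  S0     S1   S2 
   S1     S3   S4 
   S2     S3   S5 
   S3     S0   S6 
   S4     S0   S7 
   S5     S8   S7 
   S6     S1   S9 
   S7    S10   S9 
   S8    S10  S10 
   S9    S11   S5 
 * S10   S11  S11 
   S11    S8   S8 
(> = start, * = accepting)

start=S0; accept=S10; S0-p->S1; S0-q->S2; S1-p->S3; S1-q->S4; S2-p->S3; S2-q->S5; S3-p->S0; S3-q->S6; S4-p->S0; S4-q->S7; S5-p->S8; S5-q->S7; S6-p->S1; S6-q->S9; S7-p->S10; S7-q->S9; S8-p->S10; S8-q->S10; S9-p->S11; S9-q->S5; S10-p->S11; S10-q->S11; S11-p->S8; S11-q->S8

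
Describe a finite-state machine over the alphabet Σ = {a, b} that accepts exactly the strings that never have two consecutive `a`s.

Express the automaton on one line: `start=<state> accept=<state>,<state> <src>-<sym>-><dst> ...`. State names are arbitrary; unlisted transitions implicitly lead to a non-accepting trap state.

start=s0 accept=s0,s1 s0-a->s1 s0-b->s0 s1-a->s2 s1-b->s0 s2-a->s2 s2-b->s2

This is the complement of 'contains `aa`'. Use the same substring-matching states — s0 through s2 holding how much of `aa` has just been matched — but flip the accepting set: everything except the trap s2 accepts.
A 3-state machine:
        a   b  
>* s0   s1  s0 
 * s1   s2  s0 
   s2   s2  s2 
(> = start, * = accepting)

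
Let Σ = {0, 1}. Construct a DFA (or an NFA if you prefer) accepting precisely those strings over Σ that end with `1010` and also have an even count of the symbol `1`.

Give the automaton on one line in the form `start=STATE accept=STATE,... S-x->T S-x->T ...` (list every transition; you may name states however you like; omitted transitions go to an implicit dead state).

Run two small machines in parallel and take their product. The first has 5 states tracking how much of the suffix `1010` has currently been matched; the second has 2 states tracking the count of `1`s modulo 2. A product state is a pair (one from each), accepting exactly when both do.
With 10 states:
        0   1  
>  q0   q0  q1 
   q1   q2  q3 
   q2   q4  q5 
   q3   q6  q1 
   q4   q4  q3 
   q5   q7  q1 
   q6   q0  q8 
 * q7   q0  q8 
   q8   q9  q3 
   q9   q4  q5 
(> = start, * = accepting)

start=q0 accept=q7 q0-0->q0 q0-1->q1 q1-0->q2 q1-1->q3 q2-0->q4 q2-1->q5 q3-0->q6 q3-1->q1 q4-0->q4 q4-1->q3 q5-0->q7 q5-1->q1 q6-0->q0 q6-1->q8 q7-0->q0 q7-1->q8 q8-0->q9 q8-1->q3 q9-0->q4 q9-1->q5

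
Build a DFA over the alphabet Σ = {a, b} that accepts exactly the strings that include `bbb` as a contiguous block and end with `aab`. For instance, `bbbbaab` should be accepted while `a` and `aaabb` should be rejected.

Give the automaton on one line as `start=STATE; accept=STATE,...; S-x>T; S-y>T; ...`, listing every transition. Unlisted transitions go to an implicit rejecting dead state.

Build one automaton per condition and run them in lockstep. The first has 4 states tracking whether and how much of `bbb` has been seen; the second has 4 states tracking how much of the suffix `aab` has currently been matched. A product state is a pair (one from each), accepting exactly when both do.
With 10 states:
        a   b  
>  q0   q1  q2 
   q1   q3  q2 
   q2   q1  q4 
   q3   q3  q5 
   q4   q1  q6 
   q5   q1  q4 
   q6   q7  q6 
   q7   q8  q6 
   q8   q8  q9 
 * q9   q7  q6 
(> = start, * = accepting)

start=q0; accept=q9; q0-a>q1; q0-b>q2; q1-a>q3; q1-b>q2; q2-a>q1; q2-b>q4; q3-a>q3; q3-b>q5; q4-a>q1; q4-b>q6; q5-a>q1; q5-b>q4; q6-a>q7; q6-b>q6; q7-a>q8; q7-b>q6; q8-a>q8; q8-b>q9; q9-a>q7; q9-b>q6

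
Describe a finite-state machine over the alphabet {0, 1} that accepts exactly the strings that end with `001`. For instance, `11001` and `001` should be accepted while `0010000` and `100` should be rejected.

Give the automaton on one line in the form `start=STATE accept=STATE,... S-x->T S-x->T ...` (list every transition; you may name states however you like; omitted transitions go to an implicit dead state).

start=q0 accept=q3 q0-0->q1 q0-1->q0 q1-0->q2 q1-1->q0 q2-0->q2 q2-1->q3 q3-0->q1 q3-1->q0

Let each state record the length of the longest suffix of the input read so far that is also a prefix of `001`. q1 means the last symbol is `0`; q2 means the last 2 symbols are `00`; q3 means the last 3 symbols are `001`. Accept only at q3, where the string currently ends in `001`.
        0   1  
>  q0   q1  q0 
   q1   q2  q0 
   q2   q2  q3 
 * q3   q1  q0 
(> = start, * = accepting)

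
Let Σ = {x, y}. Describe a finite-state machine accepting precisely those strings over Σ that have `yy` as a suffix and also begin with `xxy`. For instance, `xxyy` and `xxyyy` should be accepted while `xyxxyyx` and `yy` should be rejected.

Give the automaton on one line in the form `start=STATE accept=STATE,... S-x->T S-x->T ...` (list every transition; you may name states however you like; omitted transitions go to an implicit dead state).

start=A accept=G A-x->B A-y->C B-x->D B-y->C C-x->C C-y->C D-x->C D-y->E E-x->F E-y->G F-x->F F-y->E G-x->F G-y->G

Handle the two conditions separately and then intersect. The first has 3 states tracking how much of the suffix `yy` has currently been matched; the second has 5 states tracking whether the input so far still matches the prefix `xxy`. A product state is a pair (one from each), accepting exactly when both do. Minimizing collapses redundant product states.
7 states suffice.
       x  y 
>  A   B  C 
   B   D  C 
   C   C  C 
   D   C  E 
   E   F  G 
   F   F  E 
 * G   F  G 
(> = start, * = accepting)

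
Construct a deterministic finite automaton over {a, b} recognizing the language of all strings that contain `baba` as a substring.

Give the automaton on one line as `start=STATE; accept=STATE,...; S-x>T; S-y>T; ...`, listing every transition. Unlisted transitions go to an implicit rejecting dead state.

start=q0; accept=q4; q0-a>q0; q0-b>q1; q1-a>q2; q1-b>q1; q2-a>q0; q2-b>q3; q3-a>q4; q3-b>q1; q4-a>q4; q4-b>q4

States q0..q3 record the length of the longest prefix of `baba` that matches the current input suffix. Reaching q4 means `baba` has been seen, and we stay there forever. Accept from q4.
        a   b  
>  q0   q0  q1 
   q1   q2  q1 
   q2   q0  q3 
   q3   q4  q1 
 * q4   q4  q4 
(> = start, * = accepting)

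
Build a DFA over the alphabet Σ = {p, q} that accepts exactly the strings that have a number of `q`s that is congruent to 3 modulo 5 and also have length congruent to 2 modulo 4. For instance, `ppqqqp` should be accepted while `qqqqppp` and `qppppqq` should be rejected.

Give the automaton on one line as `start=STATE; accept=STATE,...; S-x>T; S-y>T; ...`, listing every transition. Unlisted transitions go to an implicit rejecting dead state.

start=S0; accept=S17; S0-p>S1; S0-q>S2; S1-p>S3; S1-q>S4; S2-p>S4; S2-q>S5; S3-p>S6; S3-q>S7; S4-p>S7; S4-q>S8; S5-p>S8; S5-q>S9; S6-p>S0; S6-q>S10; S7-p>S10; S7-q>S11; S8-p>S11; S8-q>S12; S9-p>S12; S9-q>S13; S10-p>S2; S10-q>S14; S11-p>S14; S11-q>S15; S12-p>S15; S12-q>S16; S13-p>S16; S13-q>S1; S14-p>S5; S14-q>S17; S15-p>S17; S15-q>S18; S16-p>S18; S16-q>S3; S17-p>S9; S17-q>S19; S18-p>S19; S18-q>S6; S19-p>S13; S19-q>S0

Build one automaton per condition and run them in lockstep. The first has 5 states tracking the count of `q`s modulo 5; the second has 4 states tracking the input length modulo 4. A product state is a pair (one from each), accepting exactly when both do.
20 states suffice.
          p    q  
>  S0     S1   S2 
   S1     S3   S4 
   S2     S4   S5 
   S3     S6   S7 
   S4     S7   S8 
   S5     S8   S9 
   S6     S0  S10 
   S7    S10  S11 
   S8    S11  S12 
   S9    S12  S13 
   S10    S2  S14 
   S11   S14  S15 
   S12   S15  S16 
   S13   S16   S1 
   S14    S5  S17 
   S15   S17  S18 
   S16   S18   S3 
 * S17    S9  S19 
   S18   S19   S6 
   S19   S13   S0 
(> = start, * = accepting)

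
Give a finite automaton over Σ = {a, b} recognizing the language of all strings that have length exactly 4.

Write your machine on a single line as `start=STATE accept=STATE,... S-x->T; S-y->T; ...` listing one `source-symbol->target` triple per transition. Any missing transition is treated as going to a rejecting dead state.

start=q0; accept=q4; q0-a->q1; q0-b->q1; q1-a->q2; q1-b->q2; q2-a->q3; q2-b->q3; q3-a->q4; q3-b->q4; q4-a->q5; q4-b->q5; q5-a->q5; q5-b->q5

Count input length up to 5: every symbol moves from q0 toward q5, which means 'more than 4' and absorbs. Accept from {q4}.
A 6-state machine:
        a   b  
>  q0   q1  q1 
   q1   q2  q2 
   q2   q3  q3 
   q3   q4  q4 
 * q4   q5  q5 
   q5   q5  q5 
(> = start, * = accepting)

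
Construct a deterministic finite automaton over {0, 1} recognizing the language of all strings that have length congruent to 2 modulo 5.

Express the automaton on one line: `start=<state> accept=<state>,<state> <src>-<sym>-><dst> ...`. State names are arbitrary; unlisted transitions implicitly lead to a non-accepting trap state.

Count input length modulo 5: every symbol advances one step around the cycle S0 → S1 → S2 → S3 → S4 → S0. Accept at S2.
With 5 states:
        0   1  
>  S0   S1  S1 
   S1   S2  S2 
 * S2   S3  S3 
   S3   S4  S4 
   S4   S0  S0 
(> = start, * = accepting)

start=S0 accept=S2 S0-0->S1 S0-1->S1 S1-0->S2 S1-1->S2 S2-0->S3 S2-1->S3 S3-0->S4 S3-1->S4 S4-0->S0 S4-1->S0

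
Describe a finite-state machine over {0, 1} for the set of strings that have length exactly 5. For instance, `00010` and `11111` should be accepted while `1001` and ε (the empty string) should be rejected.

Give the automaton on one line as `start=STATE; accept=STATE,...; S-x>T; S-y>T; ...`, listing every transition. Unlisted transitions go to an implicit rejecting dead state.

We only need to distinguish lengths 0, 1, …, 5, and '>5'. Chain S0 → S1 → S2 → S3 → S4 → S5 → S6 on every symbol, with S6 looping. Accepting states: {S5}.
With 7 states:
        0   1  
>  S0   S1  S1 
   S1   S2  S2 
   S2   S3  S3 
   S3   S4  S4 
   S4   S5  S5 
 * S5   S6  S6 
   S6   S6  S6 
(> = start, * = accepting)

start=S0; accept=S5; S0-0>S1; S0-1>S1; S1-0>S2; S1-1>S2; S2-0>S3; S2-1>S3; S3-0>S4; S3-1>S4; S4-0>S5; S4-1>S5; S5-0>S6; S5-1>S6; S6-0>S6; S6-1>S6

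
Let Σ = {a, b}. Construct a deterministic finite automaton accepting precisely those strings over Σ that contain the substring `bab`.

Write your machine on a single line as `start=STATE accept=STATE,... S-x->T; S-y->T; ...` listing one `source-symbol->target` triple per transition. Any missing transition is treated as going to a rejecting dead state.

Track how much of `bab` has been matched so far: state s0 is no progress, s3 is the absorbing accept state reached once `bab` has occurred. Intermediate states record partial matches; on a mismatch, fall back to the longest reusable overlap.
With 4 states:
        a   b  
>  s0   s0  s1 
   s1   s2  s1 
   s2   s0  s3 
 * s3   s3  s3 
(> = start, * = accepting)

start=s0; accept=s3; s0-a->s0; s0-b->s1; s1-a->s2; s1-b->s1; s2-a->s0; s2-b->s3; s3-a->s3; s3-b->s3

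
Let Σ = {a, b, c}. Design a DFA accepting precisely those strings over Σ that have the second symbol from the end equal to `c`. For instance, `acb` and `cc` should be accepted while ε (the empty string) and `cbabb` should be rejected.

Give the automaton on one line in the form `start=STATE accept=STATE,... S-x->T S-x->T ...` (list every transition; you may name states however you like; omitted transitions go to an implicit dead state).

Because acceptance depends on a position counted from the end, the machine has to buffer the most recent 2 symbols. Make each state the string of the last up-to-2 symbols read; on input `x` shift the window left and append `x`. Accept when the buffered window has length 2 and begins with `c`.
13 states suffice.
          a    b    c  
>  q0     q1   q2   q3 
   q1     q4   q5   q6 
   q2     q7   q8   q9 
   q3    q10  q11  q12 
   q4     q4   q5   q6 
   q5     q7   q8   q9 
   q6    q10  q11  q12 
   q7     q4   q5   q6 
   q8     q7   q8   q9 
   q9    q10  q11  q12 
 * q10    q4   q5   q6 
 * q11    q7   q8   q9 
 * q12   q10  q11  q12 
(> = start, * = accepting)

start=q0 accept=q10,q11,q12 q0-a->q1 q0-b->q2 q0-c->q3 q1-a->q4 q1-b->q5 q1-c->q6 q2-a->q7 q2-b->q8 q2-c->q9 q3-a->q10 q3-b->q11 q3-c->q12 q4-a->q4 q4-b->q5 q4-c->q6 q5-a->q7 q5-b->q8 q5-c->q9 q6-a->q10 q6-b->q11 q6-c->q12 q7-a->q4 q7-b->q5 q7-c->q6 q8-a->q7 q8-b->q8 q8-c->q9 q9-a->q10 q9-b->q11 q9-c->q12 q10-a->q4 q10-b->q5 q10-c->q6 q11-a->q7 q11-b->q8 q11-c->q9 q12-a->q10 q12-b->q11 q12-c->q12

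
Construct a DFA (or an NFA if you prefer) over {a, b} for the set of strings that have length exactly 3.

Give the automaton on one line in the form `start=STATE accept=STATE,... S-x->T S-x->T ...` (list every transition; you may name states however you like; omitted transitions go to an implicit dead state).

We only need to distinguish lengths 0, 1, …, 3, and '>3'. Chain q0 → q1 → q2 → q3 → q4 on every symbol, with q4 looping. Accepting states: {q3}.
A 5-state machine:
        a   b  
>  q0   q1  q1 
   q1   q2  q2 
   q2   q3  q3 
 * q3   q4  q4 
   q4   q4  q4 
(> = start, * = accepting)

start=q0 accept=q3 q0-a->q1 q0-b->q1 q1-a->q2 q1-b->q2 q2-a->q3 q2-b->q3 q3-a->q4 q3-b->q4 q4-a->q4 q4-b->q4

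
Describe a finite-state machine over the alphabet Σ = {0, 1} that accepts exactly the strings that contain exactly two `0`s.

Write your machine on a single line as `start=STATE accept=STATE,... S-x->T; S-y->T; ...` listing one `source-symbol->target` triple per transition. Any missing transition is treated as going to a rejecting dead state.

start=q0; accept=q2; q0-0->q1; q0-1->q0; q1-0->q2; q1-1->q1; q2-0->q3; q2-1->q2; q3-0->q3; q3-1->q3

Only the number of `0`s matters, and only up to 3. Make a chain q0 → q1 → q2 → q3 advanced by each `0` (with q3 absorbing); every other symbol self-loops. The accepting set is {q2}.
A 4-state machine:
        0   1  
>  q0   q1  q0 
   q1   q2  q1 
 * q2   q3  q2 
   q3   q3  q3 
(> = start, * = accepting)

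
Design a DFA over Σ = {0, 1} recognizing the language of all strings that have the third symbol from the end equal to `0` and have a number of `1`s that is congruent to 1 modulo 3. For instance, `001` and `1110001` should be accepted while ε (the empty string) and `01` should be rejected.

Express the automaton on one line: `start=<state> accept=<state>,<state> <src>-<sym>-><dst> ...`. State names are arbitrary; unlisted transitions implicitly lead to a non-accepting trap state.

start=S0 accept=S7,S8,S11,S13 S0-0->S1 S0-1->S2 S1-0->S3 S1-1->S4 S2-0->S5 S2-1->S6 S3-0->S3 S3-1->S7 S4-0->S8 S4-1->S6 S5-0->S9 S5-1->S6 S6-0->S10 S6-1->S0 S7-0->S8 S7-1->S6 S8-0->S9 S8-1->S6 S9-0->S11 S9-1->S6 S10-0->S10 S10-1->S12 S11-0->S11 S11-1->S6 S12-0->S1 S12-1->S13 S13-0->S5 S13-1->S6

Run two small machines in parallel and take their product. The first has 15 states tracking the last 3 symbols read; the second has 3 states tracking the count of `1`s modulo 3. A product state is a pair (one from each), accepting exactly when both do. After merging equivalent states the machine shrinks.
A 14-state machine:
          0    1  
>  S0     S1   S2 
   S1     S3   S4 
   S2     S5   S6 
   S3     S3   S7 
   S4     S8   S6 
   S5     S9   S6 
   S6    S10   S0 
 * S7     S8   S6 
 * S8     S9   S6 
   S9    S11   S6 
   S10   S10  S12 
 * S11   S11   S6 
   S12    S1  S13 
 * S13    S5   S6 
(> = start, * = accepting)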